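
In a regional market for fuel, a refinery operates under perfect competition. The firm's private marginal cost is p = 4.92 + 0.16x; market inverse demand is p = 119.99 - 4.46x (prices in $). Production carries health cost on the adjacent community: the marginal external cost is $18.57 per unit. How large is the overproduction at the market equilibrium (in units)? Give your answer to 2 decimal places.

4.02 units

Market equilibrium (private): 4.92 + 0.16x = 119.99 - 4.46x → x_m = 24.9069.
Social marginal cost = private MC + MEC = 23.49 + 0.16x.
Set SMC = demand: 23.49 + 0.16x = 119.99 - 4.46x → x* = 20.8874.
Gap = |24.9069 − 20.8874| = 4.0195.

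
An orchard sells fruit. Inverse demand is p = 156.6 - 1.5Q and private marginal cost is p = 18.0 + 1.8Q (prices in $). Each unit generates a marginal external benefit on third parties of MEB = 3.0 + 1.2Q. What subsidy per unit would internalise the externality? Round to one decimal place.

subsidy = $83.9 per unit

Social marginal cost = private MC − MEB = 15.0 + 0.6Q.
Set SMC = demand: 15.0 + 0.6Q = 156.6 - 1.5Q → Q* = 67.4286.
The Pigouvian subsidy equals MEB at Q*: 3.0 + 1.2×67.4286 = 83.9143.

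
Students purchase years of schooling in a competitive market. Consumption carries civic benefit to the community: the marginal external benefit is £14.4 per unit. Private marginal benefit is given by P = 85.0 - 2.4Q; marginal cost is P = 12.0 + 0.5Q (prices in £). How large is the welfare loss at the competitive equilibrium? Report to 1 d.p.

DWL = £35.8

Market equilibrium (private): 12.0 + 0.5Q = 85.0 - 2.4Q → Q_m = 25.1724.
Social marginal benefit = demand + MEB = 99.4 - 2.4Q.
Set SMB = MC: 99.4 - 2.4Q = 12.0 + 0.5Q → Q* = 30.1379.
The welfare-loss triangle has base |Q_m − Q*| and height MEB(Q_m) (the vertical gap between SMB and MC is zero at Q* and MEB at Q_m).
DWL = ½ × 4.9655 × 14.4000 = 35.7516.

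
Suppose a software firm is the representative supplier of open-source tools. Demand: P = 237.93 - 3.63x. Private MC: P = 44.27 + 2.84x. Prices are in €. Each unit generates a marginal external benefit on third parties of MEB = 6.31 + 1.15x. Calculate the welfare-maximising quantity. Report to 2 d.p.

x* = 37.59

Social marginal cost = private MC − MEB = 37.96 + 1.69x.
Set SMC = demand: 37.96 + 1.69x = 237.93 - 3.63x → x* = 37.5883.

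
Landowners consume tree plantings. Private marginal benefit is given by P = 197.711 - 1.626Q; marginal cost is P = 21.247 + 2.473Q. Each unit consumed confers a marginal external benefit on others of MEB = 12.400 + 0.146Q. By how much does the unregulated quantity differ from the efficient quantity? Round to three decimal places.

Market equilibrium (private): 21.247 + 2.473Q = 197.711 - 1.626Q → Q_m = 43.0505.
Social marginal benefit = demand + MEB = 210.111 - 1.480Q.
Set SMB = MC: 210.111 - 1.480Q = 21.247 + 2.473Q → Q* = 47.7774.
Gap = |43.0505 − 47.7774| = 4.7269.

4.727 units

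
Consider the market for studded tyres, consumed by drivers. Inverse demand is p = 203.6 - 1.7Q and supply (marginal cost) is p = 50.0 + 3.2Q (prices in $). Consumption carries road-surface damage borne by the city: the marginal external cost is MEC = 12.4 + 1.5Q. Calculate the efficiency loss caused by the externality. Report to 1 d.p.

DWL = $275.8

Market equilibrium (private): 50.0 + 3.2Q = 203.6 - 1.7Q → Q_m = 31.3469.
Social marginal benefit = demand − MEC = 191.2 - 3.2Q.
Set SMB = MC: 191.2 - 3.2Q = 50.0 + 3.2Q → Q* = 22.0625.
The welfare-loss triangle has base |Q_m − Q*| and height MEC(Q_m) (the vertical gap between SMB and MC is zero at Q* and MEC at Q_m).
DWL = ½ × 9.2844 × 59.4204 = 275.8414.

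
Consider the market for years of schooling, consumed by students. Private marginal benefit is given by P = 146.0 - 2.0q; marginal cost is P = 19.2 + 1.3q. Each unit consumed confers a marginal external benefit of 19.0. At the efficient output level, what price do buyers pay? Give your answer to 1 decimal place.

P = 57.6

Social marginal benefit = demand + MEB = 165.0 - 2.0q.
Set SMB = MC: 165.0 - 2.0q = 19.2 + 1.3q → q* = 44.1818.
Consumer price on the demand curve at q*: 146.0 − 2.0×44.1818 = 57.6364.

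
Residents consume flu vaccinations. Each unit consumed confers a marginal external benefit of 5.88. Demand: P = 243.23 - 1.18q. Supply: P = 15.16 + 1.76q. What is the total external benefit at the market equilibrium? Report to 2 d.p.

456.14

Market equilibrium (private): 15.16 + 1.76q = 243.23 - 1.18q → q_m = 77.5748.
Total external benefit = MEB × q_m = 5.88 × 77.5748 = 456.1398.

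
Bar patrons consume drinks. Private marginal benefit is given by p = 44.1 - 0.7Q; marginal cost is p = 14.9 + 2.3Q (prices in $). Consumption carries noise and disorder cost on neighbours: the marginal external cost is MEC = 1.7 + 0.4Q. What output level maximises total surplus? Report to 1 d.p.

Q* = 8.1

Social marginal benefit = demand − MEC = 42.4 - 1.1Q.
Set SMB = MC: 42.4 - 1.1Q = 14.9 + 2.3Q → Q* = 8.0882.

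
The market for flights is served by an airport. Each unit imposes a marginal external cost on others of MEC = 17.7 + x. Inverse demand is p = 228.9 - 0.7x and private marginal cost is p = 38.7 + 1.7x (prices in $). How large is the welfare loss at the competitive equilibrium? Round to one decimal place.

Market equilibrium (private): 38.7 + 1.7x = 228.9 - 0.7x → x_m = 79.2500.
Social marginal cost = private MC + MEC = 56.4 + 2.7x.
Set SMC = demand: 56.4 + 2.7x = 228.9 - 0.7x → x* = 50.7353.
Height of the DWL triangle at x_m is SMC(x_m) − demand(x_m) = MEC(x_m) = 96.9500.
DWL = ½ × 28.5147 × 96.9500 = 1382.2501.

DWL = $1382.3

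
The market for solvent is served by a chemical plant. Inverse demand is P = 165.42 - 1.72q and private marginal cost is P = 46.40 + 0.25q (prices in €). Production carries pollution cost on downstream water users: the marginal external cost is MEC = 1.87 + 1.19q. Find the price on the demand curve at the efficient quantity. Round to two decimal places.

Social marginal cost = private MC + MEC = 48.27 + 1.44q.
Set SMC = demand: 48.27 + 1.44q = 165.42 - 1.72q → q* = 37.0728.
Consumer price on the demand curve at q*: 165.42 − 1.72×37.0728 = 101.6548.

P = €101.65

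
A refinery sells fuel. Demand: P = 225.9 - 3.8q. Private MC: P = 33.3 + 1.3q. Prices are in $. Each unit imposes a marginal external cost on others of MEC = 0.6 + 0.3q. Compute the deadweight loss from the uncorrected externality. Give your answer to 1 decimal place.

Market equilibrium (private): 33.3 + 1.3q = 225.9 - 3.8q → q_m = 37.7647.
Social marginal cost = private MC + MEC = 33.9 + 1.6q.
Set SMC = demand: 33.9 + 1.6q = 225.9 - 3.8q → q* = 35.5556.
The welfare-loss triangle has base |q_m − q*| and height MEC(q_m) (the vertical gap between SMC and demand is zero at q* and MEC at q_m).
DWL = ½ × 2.2091 × 11.9294 = 13.1766.

DWL = $13.2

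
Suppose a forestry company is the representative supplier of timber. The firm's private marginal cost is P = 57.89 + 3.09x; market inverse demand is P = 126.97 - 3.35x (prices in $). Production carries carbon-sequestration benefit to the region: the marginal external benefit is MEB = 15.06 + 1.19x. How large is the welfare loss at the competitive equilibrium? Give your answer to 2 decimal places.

DWL = $73.74

Market equilibrium (private): 57.89 + 3.09x = 126.97 - 3.35x → x_m = 10.7267.
Social marginal cost = private MC − MEB = 42.83 + 1.90x.
Set SMC = demand: 42.83 + 1.90x = 126.97 - 3.35x → x* = 16.0267.
The welfare-loss triangle has base |x_m − x*| and height MEB(x_m) (the vertical gap between SMC and demand is zero at x* and MEB at x_m).
DWL = ½ × 5.3000 × 27.8248 = 73.7357.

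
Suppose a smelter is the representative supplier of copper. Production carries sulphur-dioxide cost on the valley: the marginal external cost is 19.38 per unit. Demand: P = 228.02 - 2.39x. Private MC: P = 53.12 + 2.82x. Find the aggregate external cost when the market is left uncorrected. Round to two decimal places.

Market equilibrium (private): 53.12 + 2.82x = 228.02 - 2.39x → x_m = 33.5701.
Total external cost = MEC × x_m = 19.38 × 33.5701 = 650.5885.

650.59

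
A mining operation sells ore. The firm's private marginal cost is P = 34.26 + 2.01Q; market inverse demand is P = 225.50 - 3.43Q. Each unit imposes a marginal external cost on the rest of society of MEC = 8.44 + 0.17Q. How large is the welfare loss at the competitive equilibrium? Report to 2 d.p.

DWL = 18.52

Market equilibrium (private): 34.26 + 2.01Q = 225.50 - 3.43Q → Q_m = 35.1544.
Social marginal cost = private MC + MEC = 42.70 + 2.18Q.
Set SMC = demand: 42.70 + 2.18Q = 225.50 - 3.43Q → Q* = 32.5847.
Height of the DWL triangle at Q_m is SMC(Q_m) − demand(Q_m) = MEC(Q_m) = 14.4163.
DWL = ½ × 2.5697 × 14.4163 = 18.5228.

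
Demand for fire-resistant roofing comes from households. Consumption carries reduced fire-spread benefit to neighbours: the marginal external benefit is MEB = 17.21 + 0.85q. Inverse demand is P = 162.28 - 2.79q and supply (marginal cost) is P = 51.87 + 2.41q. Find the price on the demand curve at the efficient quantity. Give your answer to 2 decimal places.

Social marginal benefit = demand + MEB = 179.49 - 1.94q.
Set SMB = MC: 179.49 - 1.94q = 51.87 + 2.41q → q* = 29.3379.
Consumer price on the demand curve at q*: 162.28 − 2.79×29.3379 = 80.4273.

P = 80.43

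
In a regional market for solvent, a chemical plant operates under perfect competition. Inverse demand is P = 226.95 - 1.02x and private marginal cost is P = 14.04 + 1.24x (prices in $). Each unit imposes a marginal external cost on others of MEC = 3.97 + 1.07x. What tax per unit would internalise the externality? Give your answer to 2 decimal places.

Social marginal cost = private MC + MEC = 18.01 + 2.31x.
Set SMC = demand: 18.01 + 2.31x = 226.95 - 1.02x → x* = 62.7447.
The Pigouvian tax equals MEC at x*: 3.97 + 1.07×62.7447 = 71.1068.

tax = $71.11 per unit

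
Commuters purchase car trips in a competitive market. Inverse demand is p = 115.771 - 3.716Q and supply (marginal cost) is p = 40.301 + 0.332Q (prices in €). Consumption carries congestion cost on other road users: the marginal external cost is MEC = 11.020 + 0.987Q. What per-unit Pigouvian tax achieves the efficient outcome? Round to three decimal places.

tax = €23.654 per unit

Social marginal benefit = demand − MEC = 104.751 - 4.703Q.
Set SMB = MC: 104.751 - 4.703Q = 40.301 + 0.332Q → Q* = 12.8004.
The Pigouvian tax equals MEC at Q*: 11.020 + 0.987×12.8004 = 23.6540.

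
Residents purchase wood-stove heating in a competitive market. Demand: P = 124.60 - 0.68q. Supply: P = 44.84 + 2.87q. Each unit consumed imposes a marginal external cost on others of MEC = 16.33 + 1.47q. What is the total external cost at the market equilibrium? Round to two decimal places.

Market equilibrium (private): 44.84 + 2.87q = 124.60 - 0.68q → q_m = 22.4676.
Total external cost = ∫₀^{q_m} (16.33 + 1.47q) dq = 16.33×22.4676 + ½×1.47×22.4676² = 737.9188.

737.92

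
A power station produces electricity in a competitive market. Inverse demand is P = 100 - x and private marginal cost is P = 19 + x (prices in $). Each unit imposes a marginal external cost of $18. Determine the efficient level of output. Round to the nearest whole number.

Social marginal cost = private MC + MEC = 37 + x.
Set SMC = demand: 37 + x = 100 - x → x* = 31.5000.

x* = 32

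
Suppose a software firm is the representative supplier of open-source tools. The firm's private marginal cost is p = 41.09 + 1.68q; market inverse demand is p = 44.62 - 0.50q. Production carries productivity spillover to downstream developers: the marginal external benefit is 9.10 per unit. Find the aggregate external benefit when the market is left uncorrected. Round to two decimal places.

Market equilibrium (private): 41.09 + 1.68q = 44.62 - 0.50q → q_m = 1.6193.
Total external benefit = MEB × q_m = 9.10 × 1.6193 = 14.7356.

14.74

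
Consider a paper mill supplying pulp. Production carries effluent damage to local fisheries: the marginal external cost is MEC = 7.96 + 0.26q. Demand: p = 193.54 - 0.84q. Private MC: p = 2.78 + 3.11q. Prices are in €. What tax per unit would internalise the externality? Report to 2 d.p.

Social marginal cost = private MC + MEC = 10.74 + 3.37q.
Set SMC = demand: 10.74 + 3.37q = 193.54 - 0.84q → q* = 43.4204.
The Pigouvian tax equals MEC at q*: 7.96 + 0.26×43.4204 = 19.2493.

tax = €19.25 per unit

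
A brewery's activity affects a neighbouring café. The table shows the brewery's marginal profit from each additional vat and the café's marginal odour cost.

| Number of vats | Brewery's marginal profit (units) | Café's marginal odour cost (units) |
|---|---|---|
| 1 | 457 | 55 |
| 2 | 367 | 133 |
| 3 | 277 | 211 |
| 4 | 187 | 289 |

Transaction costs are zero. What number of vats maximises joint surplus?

3

Bargaining reaches the level where marginal profit last exceeds marginal odour cost.
That holds through level 3 (277 ≥ 211) but not at 4 (187 < 289).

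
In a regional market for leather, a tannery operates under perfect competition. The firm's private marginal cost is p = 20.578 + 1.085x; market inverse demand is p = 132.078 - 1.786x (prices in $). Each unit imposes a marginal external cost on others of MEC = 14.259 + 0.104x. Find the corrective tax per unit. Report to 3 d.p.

tax = $17.658 per unit

Social marginal cost = private MC + MEC = 34.837 + 1.189x.
Set SMC = demand: 34.837 + 1.189x = 132.078 - 1.786x → x* = 32.6861.
The Pigouvian tax equals MEC at x*: 14.259 + 0.104×32.6861 = 17.6584.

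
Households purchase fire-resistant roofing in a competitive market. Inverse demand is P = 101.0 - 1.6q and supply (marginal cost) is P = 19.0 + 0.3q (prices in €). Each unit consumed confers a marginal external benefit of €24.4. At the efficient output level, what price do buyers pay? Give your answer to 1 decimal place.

P = €11.4

Social marginal benefit = demand + MEB = 125.4 - 1.6q.
Set SMB = MC: 125.4 - 1.6q = 19.0 + 0.3q → q* = 56.0000.
Consumer price on the demand curve at q*: 101.0 − 1.6×56.0000 = 11.4000.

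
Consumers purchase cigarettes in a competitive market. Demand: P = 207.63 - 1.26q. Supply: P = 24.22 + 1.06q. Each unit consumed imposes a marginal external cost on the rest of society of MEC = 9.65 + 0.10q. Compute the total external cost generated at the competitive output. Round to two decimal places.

1075.38

Market equilibrium (private): 24.22 + 1.06q = 207.63 - 1.26q → q_m = 79.0560.
Total external cost = ∫₀^{q_m} (9.65 + 0.10q) dq = 9.65×79.0560 + ½×0.10×79.0560² = 1075.3830.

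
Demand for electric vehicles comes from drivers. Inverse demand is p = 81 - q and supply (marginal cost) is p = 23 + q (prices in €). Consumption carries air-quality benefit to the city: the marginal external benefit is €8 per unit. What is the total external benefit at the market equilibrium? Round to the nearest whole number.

Market equilibrium (private): 23 + q = 81 - q → q_m = 29.0000.
Total external benefit = MEB × q_m = 8 × 29.0000 = 232.0000.

€232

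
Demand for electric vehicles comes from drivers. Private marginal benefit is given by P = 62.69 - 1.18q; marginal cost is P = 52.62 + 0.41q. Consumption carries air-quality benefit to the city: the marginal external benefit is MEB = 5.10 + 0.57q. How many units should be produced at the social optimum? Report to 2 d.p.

Social marginal benefit = demand + MEB = 67.79 - 0.61q.
Set SMB = MC: 67.79 - 0.61q = 52.62 + 0.41q → q* = 14.8725.

q* = 14.87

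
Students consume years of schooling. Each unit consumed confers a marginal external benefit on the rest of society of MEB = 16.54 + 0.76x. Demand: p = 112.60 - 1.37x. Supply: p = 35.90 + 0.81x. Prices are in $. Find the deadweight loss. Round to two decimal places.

DWL = $659.55

Market equilibrium (private): 35.90 + 0.81x = 112.60 - 1.37x → x_m = 35.1835.
Social marginal benefit = demand + MEB = 129.14 - 0.61x.
Set SMB = MC: 129.14 - 0.61x = 35.90 + 0.81x → x* = 65.6620.
The loss is the area between SMB and MC from x* to x_m; with linear curves that's a triangle of height MEB(x_m).
DWL = ½ × 30.4785 × 43.2794 = 659.5456.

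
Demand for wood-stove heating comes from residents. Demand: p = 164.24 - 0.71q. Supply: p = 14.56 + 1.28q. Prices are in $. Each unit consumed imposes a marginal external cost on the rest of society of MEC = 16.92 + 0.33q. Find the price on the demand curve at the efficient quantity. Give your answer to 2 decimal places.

P = $123.61

Social marginal benefit = demand − MEC = 147.32 - 1.04q.
Set SMB = MC: 147.32 - 1.04q = 14.56 + 1.28q → q* = 57.2241.
Consumer price on the demand curve at q*: 164.24 − 0.71×57.2241 = 123.6109.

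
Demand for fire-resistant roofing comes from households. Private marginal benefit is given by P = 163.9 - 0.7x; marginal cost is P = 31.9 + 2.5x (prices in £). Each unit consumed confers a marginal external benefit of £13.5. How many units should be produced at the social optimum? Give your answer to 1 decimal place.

Social marginal benefit = demand + MEB = 177.4 - 0.7x.
Set SMB = MC: 177.4 - 0.7x = 31.9 + 2.5x → x* = 45.4688.

x* = 45.5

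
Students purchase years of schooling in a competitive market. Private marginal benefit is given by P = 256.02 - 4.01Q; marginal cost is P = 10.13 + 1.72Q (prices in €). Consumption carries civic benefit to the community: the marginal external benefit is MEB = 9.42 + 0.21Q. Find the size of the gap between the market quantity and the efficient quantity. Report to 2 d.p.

Market equilibrium (private): 10.13 + 1.72Q = 256.02 - 4.01Q → Q_m = 42.9127.
Social marginal benefit = demand + MEB = 265.44 - 3.80Q.
Set SMB = MC: 265.44 - 3.80Q = 10.13 + 1.72Q → Q* = 46.2518.
Gap = |42.9127 − 46.2518| = 3.3391.

3.34 units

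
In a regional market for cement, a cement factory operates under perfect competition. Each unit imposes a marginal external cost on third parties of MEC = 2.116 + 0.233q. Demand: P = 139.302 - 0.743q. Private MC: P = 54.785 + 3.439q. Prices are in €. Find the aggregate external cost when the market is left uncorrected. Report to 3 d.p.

€90.346

Market equilibrium (private): 54.785 + 3.439q = 139.302 - 0.743q → q_m = 20.2097.
Total external cost = ∫₀^{q_m} (2.116 + 0.233q) dq = 2.116×20.2097 + ½×0.233×20.2097² = 90.3461.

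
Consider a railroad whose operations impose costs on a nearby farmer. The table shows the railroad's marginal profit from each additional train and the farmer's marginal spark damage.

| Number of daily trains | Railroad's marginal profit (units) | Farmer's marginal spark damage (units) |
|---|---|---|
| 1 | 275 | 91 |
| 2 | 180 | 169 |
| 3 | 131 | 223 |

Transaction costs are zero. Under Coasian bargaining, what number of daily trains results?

2

Bargaining reaches the level where marginal profit last exceeds marginal spark damage.
That holds through level 2 (180 ≥ 169) but not at 3 (131 < 223).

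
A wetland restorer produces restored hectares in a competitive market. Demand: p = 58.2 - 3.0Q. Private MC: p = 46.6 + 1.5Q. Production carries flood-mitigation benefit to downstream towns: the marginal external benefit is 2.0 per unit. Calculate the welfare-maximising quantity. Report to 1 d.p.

Social marginal cost = private MC − MEB = 44.6 + 1.5Q.
Set SMC = demand: 44.6 + 1.5Q = 58.2 - 3.0Q → Q* = 3.0222.

Q* = 3.0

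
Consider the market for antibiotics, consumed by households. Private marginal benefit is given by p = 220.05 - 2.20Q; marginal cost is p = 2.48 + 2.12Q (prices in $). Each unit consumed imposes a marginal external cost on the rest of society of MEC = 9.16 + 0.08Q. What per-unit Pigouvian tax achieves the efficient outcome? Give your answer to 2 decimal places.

Social marginal benefit = demand − MEC = 210.89 - 2.28Q.
Set SMB = MC: 210.89 - 2.28Q = 2.48 + 2.12Q → Q* = 47.3659.
The Pigouvian tax equals MEC at Q*: 9.16 + 0.08×47.3659 = 12.9493.

tax = $12.95 per unit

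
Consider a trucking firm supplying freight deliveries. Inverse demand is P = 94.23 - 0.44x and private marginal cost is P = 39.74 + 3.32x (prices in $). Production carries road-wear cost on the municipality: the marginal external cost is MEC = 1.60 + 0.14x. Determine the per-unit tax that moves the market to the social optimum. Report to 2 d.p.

tax = $3.50 per unit

Social marginal cost = private MC + MEC = 41.34 + 3.46x.
Set SMC = demand: 41.34 + 3.46x = 94.23 - 0.44x → x* = 13.5615.
The Pigouvian tax equals MEC at x*: 1.60 + 0.14×13.5615 = 3.4986.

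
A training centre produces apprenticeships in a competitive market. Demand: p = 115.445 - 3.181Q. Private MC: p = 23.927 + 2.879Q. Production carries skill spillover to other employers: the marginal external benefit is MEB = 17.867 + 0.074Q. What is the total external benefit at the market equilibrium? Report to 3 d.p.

278.266

Market equilibrium (private): 23.927 + 2.879Q = 115.445 - 3.181Q → Q_m = 15.1020.
Total external benefit = ∫₀^{Q_m} (17.867 + 0.074Q) dQ = 17.867×15.1020 + ½×0.074×15.1020² = 278.2660.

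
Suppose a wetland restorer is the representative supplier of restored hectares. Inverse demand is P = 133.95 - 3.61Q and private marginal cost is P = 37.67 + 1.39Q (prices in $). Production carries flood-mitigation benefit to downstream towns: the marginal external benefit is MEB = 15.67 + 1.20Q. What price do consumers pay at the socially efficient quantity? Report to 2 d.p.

Social marginal cost = private MC − MEB = 22.00 + 0.19Q.
Set SMC = demand: 22.00 + 0.19Q = 133.95 - 3.61Q → Q* = 29.4605.
Consumer price on the demand curve at Q*: 133.95 − 3.61×29.4605 = 27.5976.

P = $27.60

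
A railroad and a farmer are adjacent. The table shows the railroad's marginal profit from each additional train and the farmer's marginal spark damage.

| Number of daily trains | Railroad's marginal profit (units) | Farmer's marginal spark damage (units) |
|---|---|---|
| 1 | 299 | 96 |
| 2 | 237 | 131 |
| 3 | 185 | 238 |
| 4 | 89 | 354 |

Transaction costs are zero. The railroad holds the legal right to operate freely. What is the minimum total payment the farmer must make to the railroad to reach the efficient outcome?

Left alone the railroad would choose level 4 (marginal profit stays positive).
Efficient level: k* = 2 (marginal profit ≥ marginal spark damage through 2).
The farmer must at least cover the railroad's forgone profit from cutting 4→2: 185 + 89 = 274.

274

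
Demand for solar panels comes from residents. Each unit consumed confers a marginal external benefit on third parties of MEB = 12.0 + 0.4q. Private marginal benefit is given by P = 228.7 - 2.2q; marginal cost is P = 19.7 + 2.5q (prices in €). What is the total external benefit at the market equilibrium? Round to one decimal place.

€929.1

Market equilibrium (private): 19.7 + 2.5q = 228.7 - 2.2q → q_m = 44.4681.
Total external benefit = ∫₀^{q_m} (12.0 + 0.4q) dq = 12.0×44.4681 + ½×0.4×44.4681² = 929.0996.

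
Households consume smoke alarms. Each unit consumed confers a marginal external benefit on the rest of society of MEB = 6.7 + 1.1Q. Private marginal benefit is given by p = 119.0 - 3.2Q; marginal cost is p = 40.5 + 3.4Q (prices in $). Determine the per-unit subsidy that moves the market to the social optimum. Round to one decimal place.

Social marginal benefit = demand + MEB = 125.7 - 2.1Q.
Set SMB = MC: 125.7 - 2.1Q = 40.5 + 3.4Q → Q* = 15.4909.
The Pigouvian subsidy equals MEB at Q*: 6.7 + 1.1×15.4909 = 23.7400.

subsidy = $23.7 per unit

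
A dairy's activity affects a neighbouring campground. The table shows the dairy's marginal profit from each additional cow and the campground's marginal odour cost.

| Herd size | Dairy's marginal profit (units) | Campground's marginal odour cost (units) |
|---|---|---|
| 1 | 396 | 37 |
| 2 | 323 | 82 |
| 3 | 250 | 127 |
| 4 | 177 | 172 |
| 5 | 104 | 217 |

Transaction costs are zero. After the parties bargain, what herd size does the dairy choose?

Bargaining reaches the level where marginal profit last exceeds marginal odour cost.
That holds through level 4 (177 ≥ 172) but not at 5 (104 < 217).

4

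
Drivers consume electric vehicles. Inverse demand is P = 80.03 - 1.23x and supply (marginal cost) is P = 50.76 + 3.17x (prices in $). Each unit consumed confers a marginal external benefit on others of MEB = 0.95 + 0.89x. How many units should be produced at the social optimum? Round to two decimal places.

Social marginal benefit = demand + MEB = 80.98 - 0.34x.
Set SMB = MC: 80.98 - 0.34x = 50.76 + 3.17x → x* = 8.6097.

x* = 8.61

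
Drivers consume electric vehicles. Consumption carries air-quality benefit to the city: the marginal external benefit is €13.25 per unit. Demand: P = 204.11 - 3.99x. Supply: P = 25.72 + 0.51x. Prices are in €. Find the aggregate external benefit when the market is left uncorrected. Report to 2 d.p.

€525.26

Market equilibrium (private): 25.72 + 0.51x = 204.11 - 3.99x → x_m = 39.6422.
Total external benefit = MEB × x_m = 13.25 × 39.6422 = 525.2592.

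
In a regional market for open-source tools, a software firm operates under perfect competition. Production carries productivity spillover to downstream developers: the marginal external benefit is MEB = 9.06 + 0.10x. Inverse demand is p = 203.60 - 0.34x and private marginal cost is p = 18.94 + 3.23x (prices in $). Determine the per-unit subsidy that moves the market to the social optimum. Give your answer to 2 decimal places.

subsidy = $14.64 per unit

Social marginal cost = private MC − MEB = 9.88 + 3.13x.
Set SMC = demand: 9.88 + 3.13x = 203.60 - 0.34x → x* = 55.8271.
The Pigouvian subsidy equals MEB at x*: 9.06 + 0.10×55.8271 = 14.6427.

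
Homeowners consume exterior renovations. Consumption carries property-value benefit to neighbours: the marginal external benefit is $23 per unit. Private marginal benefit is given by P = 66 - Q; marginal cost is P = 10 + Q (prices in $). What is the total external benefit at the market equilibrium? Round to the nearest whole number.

$644

Market equilibrium (private): 10 + Q = 66 - Q → Q_m = 28.0000.
Total external benefit = MEB × Q_m = 23 × 28.0000 = 644.0000.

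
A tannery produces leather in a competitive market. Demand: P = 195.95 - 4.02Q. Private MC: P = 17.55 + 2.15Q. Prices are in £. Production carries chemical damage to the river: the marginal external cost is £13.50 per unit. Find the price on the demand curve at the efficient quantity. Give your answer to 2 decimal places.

P = £88.51

Social marginal cost = private MC + MEC = 31.05 + 2.15Q.
Set SMC = demand: 31.05 + 2.15Q = 195.95 - 4.02Q → Q* = 26.7261.
Consumer price on the demand curve at Q*: 195.95 − 4.02×26.7261 = 88.5111.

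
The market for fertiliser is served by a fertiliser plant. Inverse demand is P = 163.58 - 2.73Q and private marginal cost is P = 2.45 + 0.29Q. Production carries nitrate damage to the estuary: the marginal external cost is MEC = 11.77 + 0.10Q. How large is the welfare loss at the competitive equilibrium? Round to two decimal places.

Market equilibrium (private): 2.45 + 0.29Q = 163.58 - 2.73Q → Q_m = 53.3543.
Social marginal cost = private MC + MEC = 14.22 + 0.39Q.
Set SMC = demand: 14.22 + 0.39Q = 163.58 - 2.73Q → Q* = 47.8718.
Height of the DWL triangle at Q_m is SMC(Q_m) − demand(Q_m) = MEC(Q_m) = 17.1054.
DWL = ½ × 5.4825 × 17.1054 = 46.8902.

DWL = 46.89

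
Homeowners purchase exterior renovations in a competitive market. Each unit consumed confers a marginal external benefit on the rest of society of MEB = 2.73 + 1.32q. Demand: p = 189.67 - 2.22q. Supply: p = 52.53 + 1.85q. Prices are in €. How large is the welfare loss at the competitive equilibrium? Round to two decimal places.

Market equilibrium (private): 52.53 + 1.85q = 189.67 - 2.22q → q_m = 33.6953.
Social marginal benefit = demand + MEB = 192.40 - 0.90q.
Set SMB = MC: 192.40 - 0.90q = 52.53 + 1.85q → q* = 50.8618.
Between q* and q_m the wedge SMB − MC runs linearly from 0 to MEB(q_m), so the loss is a triangle.
DWL = ½ × 17.1665 × 47.2078 = 405.1963.

DWL = €405.20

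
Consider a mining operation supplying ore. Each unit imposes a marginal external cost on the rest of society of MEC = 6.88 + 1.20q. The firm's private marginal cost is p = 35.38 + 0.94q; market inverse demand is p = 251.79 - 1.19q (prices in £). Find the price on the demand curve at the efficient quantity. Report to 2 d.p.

Social marginal cost = private MC + MEC = 42.26 + 2.14q.
Set SMC = demand: 42.26 + 2.14q = 251.79 - 1.19q → q* = 62.9219.
Consumer price on the demand curve at q*: 251.79 − 1.19×62.9219 = 176.9129.

P = £176.91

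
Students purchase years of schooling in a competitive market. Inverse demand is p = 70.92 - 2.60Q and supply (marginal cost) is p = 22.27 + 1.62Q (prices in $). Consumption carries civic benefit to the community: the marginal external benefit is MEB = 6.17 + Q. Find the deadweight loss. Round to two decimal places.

Market equilibrium (private): 22.27 + 1.62Q = 70.92 - 2.60Q → Q_m = 11.5284.
Social marginal benefit = demand + MEB = 77.09 - 1.60Q.
Set SMB = MC: 77.09 - 1.60Q = 22.27 + 1.62Q → Q* = 17.0248.
The welfare-loss triangle has base |Q_m − Q*| and height MEB(Q_m) (the vertical gap between SMB and MC is zero at Q* and MEB at Q_m).
DWL = ½ × 5.4964 × 17.6984 = 48.6387.

DWL = $48.64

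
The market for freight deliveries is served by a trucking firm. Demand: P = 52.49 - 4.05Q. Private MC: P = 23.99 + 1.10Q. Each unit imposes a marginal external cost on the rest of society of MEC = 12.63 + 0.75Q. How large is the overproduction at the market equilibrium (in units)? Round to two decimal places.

Market equilibrium (private): 23.99 + 1.10Q = 52.49 - 4.05Q → Q_m = 5.5340.
Social marginal cost = private MC + MEC = 36.62 + 1.85Q.
Set SMC = demand: 36.62 + 1.85Q = 52.49 - 4.05Q → Q* = 2.6898.
Gap = |5.5340 − 2.6898| = 2.8442.

2.84 units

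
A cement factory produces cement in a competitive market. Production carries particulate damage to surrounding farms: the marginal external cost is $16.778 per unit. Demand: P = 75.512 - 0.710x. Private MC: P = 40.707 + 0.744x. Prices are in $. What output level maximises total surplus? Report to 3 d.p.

x* = 12.398

Social marginal cost = private MC + MEC = 57.485 + 0.744x.
Set SMC = demand: 57.485 + 0.744x = 75.512 - 0.710x → x* = 12.3982.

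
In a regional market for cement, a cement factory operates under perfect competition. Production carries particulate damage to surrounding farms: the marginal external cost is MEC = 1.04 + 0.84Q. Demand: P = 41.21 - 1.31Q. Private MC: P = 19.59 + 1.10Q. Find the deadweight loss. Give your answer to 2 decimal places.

DWL = 11.31

Market equilibrium (private): 19.59 + 1.10Q = 41.21 - 1.31Q → Q_m = 8.9710.
Social marginal cost = private MC + MEC = 20.63 + 1.94Q.
Set SMC = demand: 20.63 + 1.94Q = 41.21 - 1.31Q → Q* = 6.3323.
Between Q* and Q_m the wedge SMC − demand runs linearly from 0 to MEC(Q_m), so the loss is a triangle.
DWL = ½ × 2.6387 × 8.5756 = 11.3142.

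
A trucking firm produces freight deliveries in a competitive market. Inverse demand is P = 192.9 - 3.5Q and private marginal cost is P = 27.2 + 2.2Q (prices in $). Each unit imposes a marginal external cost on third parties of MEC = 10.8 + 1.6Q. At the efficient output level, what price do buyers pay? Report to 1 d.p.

P = $118.6

Social marginal cost = private MC + MEC = 38.0 + 3.8Q.
Set SMC = demand: 38.0 + 3.8Q = 192.9 - 3.5Q → Q* = 21.2192.
Consumer price on the demand curve at Q*: 192.9 − 3.5×21.2192 = 118.6328.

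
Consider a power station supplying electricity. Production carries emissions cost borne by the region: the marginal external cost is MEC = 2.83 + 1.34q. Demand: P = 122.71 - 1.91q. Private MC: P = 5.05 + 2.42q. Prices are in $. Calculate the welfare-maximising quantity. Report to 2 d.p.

q* = 20.25

Social marginal cost = private MC + MEC = 7.88 + 3.76q.
Set SMC = demand: 7.88 + 3.76q = 122.71 - 1.91q → q* = 20.2522.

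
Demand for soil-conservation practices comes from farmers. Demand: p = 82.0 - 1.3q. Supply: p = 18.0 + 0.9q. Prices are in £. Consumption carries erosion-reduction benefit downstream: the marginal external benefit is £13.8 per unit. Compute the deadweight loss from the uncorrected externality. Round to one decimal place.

DWL = £43.3

Market equilibrium (private): 18.0 + 0.9q = 82.0 - 1.3q → q_m = 29.0909.
Social marginal benefit = demand + MEB = 95.8 - 1.3q.
Set SMB = MC: 95.8 - 1.3q = 18.0 + 0.9q → q* = 35.3636.
Between q* and q_m the wedge SMB − MC runs linearly from 0 to MEB(q_m), so the loss is a triangle.
DWL = ½ × 6.2727 × 13.8000 = 43.2816.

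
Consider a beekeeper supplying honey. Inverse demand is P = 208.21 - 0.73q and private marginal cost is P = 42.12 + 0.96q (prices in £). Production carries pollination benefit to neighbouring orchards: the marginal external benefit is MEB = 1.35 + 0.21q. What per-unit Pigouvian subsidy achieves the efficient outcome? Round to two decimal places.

subsidy = £25.11 per unit

Social marginal cost = private MC − MEB = 40.77 + 0.75q.
Set SMC = demand: 40.77 + 0.75q = 208.21 - 0.73q → q* = 113.1351.
The Pigouvian subsidy equals MEB at q*: 1.35 + 0.21×113.1351 = 25.1084.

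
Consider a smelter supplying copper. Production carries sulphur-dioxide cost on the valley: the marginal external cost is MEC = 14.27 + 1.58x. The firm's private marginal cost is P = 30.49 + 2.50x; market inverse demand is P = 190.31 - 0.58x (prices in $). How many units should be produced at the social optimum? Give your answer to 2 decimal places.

x* = 31.23

Social marginal cost = private MC + MEC = 44.76 + 4.08x.
Set SMC = demand: 44.76 + 4.08x = 190.31 - 0.58x → x* = 31.2339.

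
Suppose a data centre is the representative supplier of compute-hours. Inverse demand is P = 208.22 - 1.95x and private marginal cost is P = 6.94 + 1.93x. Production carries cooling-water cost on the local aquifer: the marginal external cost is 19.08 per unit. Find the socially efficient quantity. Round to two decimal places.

x* = 46.96

Social marginal cost = private MC + MEC = 26.02 + 1.93x.
Set SMC = demand: 26.02 + 1.93x = 208.22 - 1.95x → x* = 46.9588.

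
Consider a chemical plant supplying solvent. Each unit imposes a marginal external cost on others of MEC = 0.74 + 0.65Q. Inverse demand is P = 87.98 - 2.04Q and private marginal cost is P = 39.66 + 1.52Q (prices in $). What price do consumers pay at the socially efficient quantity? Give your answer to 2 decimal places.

P = $64.92

Social marginal cost = private MC + MEC = 40.40 + 2.17Q.
Set SMC = demand: 40.40 + 2.17Q = 87.98 - 2.04Q → Q* = 11.3017.
Consumer price on the demand curve at Q*: 87.98 − 2.04×11.3017 = 64.9245.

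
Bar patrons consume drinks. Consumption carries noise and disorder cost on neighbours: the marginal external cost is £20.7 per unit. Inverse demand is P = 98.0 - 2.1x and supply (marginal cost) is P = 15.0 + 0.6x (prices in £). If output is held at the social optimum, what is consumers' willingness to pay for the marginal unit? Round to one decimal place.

Social marginal benefit = demand − MEC = 77.3 - 2.1x.
Set SMB = MC: 77.3 - 2.1x = 15.0 + 0.6x → x* = 23.0741.
Consumer price on the demand curve at x*: 98.0 − 2.1×23.0741 = 49.5444.

P = £49.5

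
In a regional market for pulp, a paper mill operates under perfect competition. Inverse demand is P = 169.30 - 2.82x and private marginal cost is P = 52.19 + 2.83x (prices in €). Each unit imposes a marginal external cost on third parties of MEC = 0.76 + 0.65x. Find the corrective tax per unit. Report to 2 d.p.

Social marginal cost = private MC + MEC = 52.95 + 3.48x.
Set SMC = demand: 52.95 + 3.48x = 169.30 - 2.82x → x* = 18.4683.
The Pigouvian tax equals MEC at x*: 0.76 + 0.65×18.4683 = 12.7644.

tax = €12.76 per unit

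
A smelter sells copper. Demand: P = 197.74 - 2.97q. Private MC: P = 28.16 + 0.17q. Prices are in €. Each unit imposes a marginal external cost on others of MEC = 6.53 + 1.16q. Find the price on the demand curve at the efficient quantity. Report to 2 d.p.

P = €85.12

Social marginal cost = private MC + MEC = 34.69 + 1.33q.
Set SMC = demand: 34.69 + 1.33q = 197.74 - 2.97q → q* = 37.9186.
Consumer price on the demand curve at q*: 197.74 − 2.97×37.9186 = 85.1218.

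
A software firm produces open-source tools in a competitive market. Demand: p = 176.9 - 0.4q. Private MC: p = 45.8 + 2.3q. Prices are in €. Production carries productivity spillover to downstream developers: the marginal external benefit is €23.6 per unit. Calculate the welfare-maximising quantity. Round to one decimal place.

Social marginal cost = private MC − MEB = 22.2 + 2.3q.
Set SMC = demand: 22.2 + 2.3q = 176.9 - 0.4q → q* = 57.2963.

q* = 57.3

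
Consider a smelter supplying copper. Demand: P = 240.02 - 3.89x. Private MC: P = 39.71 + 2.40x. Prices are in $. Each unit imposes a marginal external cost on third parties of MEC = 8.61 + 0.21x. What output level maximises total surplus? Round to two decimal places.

x* = 29.49

Social marginal cost = private MC + MEC = 48.32 + 2.61x.
Set SMC = demand: 48.32 + 2.61x = 240.02 - 3.89x → x* = 29.4923.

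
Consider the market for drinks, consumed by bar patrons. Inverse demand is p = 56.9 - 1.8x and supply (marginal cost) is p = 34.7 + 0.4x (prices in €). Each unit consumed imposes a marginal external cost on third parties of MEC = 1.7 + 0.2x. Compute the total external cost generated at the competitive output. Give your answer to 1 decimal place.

€27.3

Market equilibrium (private): 34.7 + 0.4x = 56.9 - 1.8x → x_m = 10.0909.
Total external cost = ∫₀^{x_m} (1.7 + 0.2x) dx = 1.7×10.0909 + ½×0.2×10.0909² = 27.3372.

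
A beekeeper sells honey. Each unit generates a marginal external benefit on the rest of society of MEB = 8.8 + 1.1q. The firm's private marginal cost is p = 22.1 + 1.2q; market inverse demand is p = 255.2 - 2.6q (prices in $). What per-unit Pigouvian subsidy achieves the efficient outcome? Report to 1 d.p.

Social marginal cost = private MC − MEB = 13.3 + 0.1q.
Set SMC = demand: 13.3 + 0.1q = 255.2 - 2.6q → q* = 89.5926.
The Pigouvian subsidy equals MEB at q*: 8.8 + 1.1×89.5926 = 107.3519.

subsidy = $107.4 per unit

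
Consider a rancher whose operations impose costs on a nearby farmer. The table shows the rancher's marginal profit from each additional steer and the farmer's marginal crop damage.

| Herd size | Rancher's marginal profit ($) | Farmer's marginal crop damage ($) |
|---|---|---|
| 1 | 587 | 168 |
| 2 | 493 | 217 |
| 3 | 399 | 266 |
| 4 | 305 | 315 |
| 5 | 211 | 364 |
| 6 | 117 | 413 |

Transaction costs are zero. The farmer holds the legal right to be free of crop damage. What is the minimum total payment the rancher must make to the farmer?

Efficient level: marginal profit ≥ marginal crop damage through level 3, so k* = 3.
With the farmer holding the right, the rancher must at least compensate total damage at k*: 168 + 217 + 266 = 651.

$651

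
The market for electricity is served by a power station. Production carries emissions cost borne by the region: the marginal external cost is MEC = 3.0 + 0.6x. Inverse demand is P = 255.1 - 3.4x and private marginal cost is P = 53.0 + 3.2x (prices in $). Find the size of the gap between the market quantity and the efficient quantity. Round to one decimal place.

Market equilibrium (private): 53.0 + 3.2x = 255.1 - 3.4x → x_m = 30.6212.
Social marginal cost = private MC + MEC = 56.0 + 3.8x.
Set SMC = demand: 56.0 + 3.8x = 255.1 - 3.4x → x* = 27.6528.
Gap = |30.6212 − 27.6528| = 2.9684.

3.0 units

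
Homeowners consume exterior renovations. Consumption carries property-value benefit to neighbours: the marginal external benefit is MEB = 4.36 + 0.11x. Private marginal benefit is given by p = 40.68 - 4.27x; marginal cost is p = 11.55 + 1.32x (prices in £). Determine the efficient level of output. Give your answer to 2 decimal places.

Social marginal benefit = demand + MEB = 45.04 - 4.16x.
Set SMB = MC: 45.04 - 4.16x = 11.55 + 1.32x → x* = 6.1113.

x* = 6.11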